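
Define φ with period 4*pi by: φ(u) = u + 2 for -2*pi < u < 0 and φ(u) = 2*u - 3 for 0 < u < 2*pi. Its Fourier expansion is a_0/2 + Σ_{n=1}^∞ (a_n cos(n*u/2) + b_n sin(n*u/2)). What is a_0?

a_0 = (1/(2*pi)) ∫_{-2*pi}^{2*pi} φ(u) du = (1/(2*pi)) · (2*pi*(-1 + pi)) = -1 + pi.

-1 + pi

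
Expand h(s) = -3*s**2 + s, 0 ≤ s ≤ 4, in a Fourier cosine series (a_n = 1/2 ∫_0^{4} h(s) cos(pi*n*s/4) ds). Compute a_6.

-16/(3*pi**2)

a_6 = 1/2 ∫_0^{4} (-3*s**2 + s) cos(3*pi*s/2) ds.
Integrating by parts twice (tabular method), an antiderivative of (-3*s**2 + s) cos(3*pi*s/2) is -2*s**2*sin(3*pi*s/2)/pi + 2*s*sin(3*pi*s/2)/(3*pi) - 8*s*cos(3*pi*s/2)/(3*pi**2) + 16*sin(3*pi*s/2)/(9*pi**3) + 4*cos(3*pi*s/2)/(9*pi**2); evaluating from 0 to 4: ∫_{0}^{4} (-3*s**2 + s) cos(3*pi*s/2) ds = (-92/(9*pi**2)) - (4/(9*pi**2)) = -32/(3*pi**2).
Hence a_6 = (1/2)·(-32/(3*pi**2)) = -16/(3*pi**2).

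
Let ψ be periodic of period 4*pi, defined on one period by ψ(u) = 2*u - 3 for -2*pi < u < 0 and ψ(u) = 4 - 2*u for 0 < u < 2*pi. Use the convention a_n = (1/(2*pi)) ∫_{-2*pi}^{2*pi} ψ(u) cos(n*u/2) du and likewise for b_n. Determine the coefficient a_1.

16/pi

a_1 = (1/(2*pi)) ∫_{-2*pi}^{2*pi} ψ(u) cos(u/2) du.
Split the integral at the breakpoints.
Integrating by parts (boundary term plus one more integral), an antiderivative of (2*u - 3) cos(u/2) is 4*u*sin(u/2) - 6*sin(u/2) + 8*cos(u/2); evaluating from -2*pi to 0: ∫_{-2*pi}^{0} (2*u - 3) cos(u/2) du = (8) - (-8) = 16.
Integrating by parts (boundary term plus one more integral), an antiderivative of (4 - 2*u) cos(u/2) is -4*u*sin(u/2) + 8*sin(u/2) - 8*cos(u/2); evaluating from 0 to 2*pi: ∫_{0}^{2*pi} (4 - 2*u) cos(u/2) du = (8) - (-8) = 16.
Summing the pieces and multiplying by (1/(2*pi)) gives a_1 = 16/pi.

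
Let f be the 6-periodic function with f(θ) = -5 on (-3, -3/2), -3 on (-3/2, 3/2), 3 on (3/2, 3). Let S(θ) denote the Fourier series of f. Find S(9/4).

3

f is continuous at θ = 9/4 with value 3, so the series converges to 3 there.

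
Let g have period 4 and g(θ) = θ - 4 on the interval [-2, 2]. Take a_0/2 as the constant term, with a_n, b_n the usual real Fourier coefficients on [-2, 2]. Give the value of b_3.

4/(3*pi)

b_3 = 1/2 ∫_{-2}^{2} g(θ) sin(3*pi*θ/2) dθ.
Integrating by parts (boundary term plus one more integral), an antiderivative of (θ - 4) sin(3*pi*θ/2) is -2*θ*cos(3*pi*θ/2)/(3*pi) + 4*sin(3*pi*θ/2)/(9*pi**2) + 8*cos(3*pi*θ/2)/(3*pi); evaluating from -2 to 2: ∫_{-2}^{2} (θ - 4) sin(3*pi*θ/2) dθ = (-4/(3*pi)) - (-4/pi) = 8/(3*pi).
Hence b_3 = (1/2)·(8/(3*pi)) = 4/(3*pi).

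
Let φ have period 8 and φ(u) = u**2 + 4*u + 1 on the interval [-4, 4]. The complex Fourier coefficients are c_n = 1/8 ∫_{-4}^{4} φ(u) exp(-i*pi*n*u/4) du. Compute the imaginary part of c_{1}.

Since φ is real-valued, Im(c_{1}) = -1/8 ∫_{-4}^{4} φ(u) sin(pi*u/4) du = -b_{1}/2.
Integrating by parts twice (tabular method), an antiderivative of (u**2 + 4*u + 1) sin(pi*u/4) is -4*u**2*cos(pi*u/4)/pi + 32*u*sin(pi*u/4)/pi**2 - 16*u*cos(pi*u/4)/pi + 64*sin(pi*u/4)/pi**2 - 4*cos(pi*u/4)/pi + 128*cos(pi*u/4)/pi**3; evaluating from -4 to 4: ∫_{-4}^{4} (u**2 + 4*u + 1) sin(pi*u/4) du = (-128/pi**3 + 132/pi) - (-128/pi**3 + 4/pi) = 128/pi.
Hence Im(c_{1}) = (-1/8)·(128/pi) = -16/pi.

-16/pi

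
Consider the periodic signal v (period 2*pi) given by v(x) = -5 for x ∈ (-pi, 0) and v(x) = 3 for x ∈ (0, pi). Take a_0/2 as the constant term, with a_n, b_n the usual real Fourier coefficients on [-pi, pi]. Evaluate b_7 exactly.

16/(7*pi)

b_7 = 1/pi ∫_{-pi}^{pi} v(x) sin(7*x) dx.
Split the integral at the breakpoints.
Directly, an antiderivative of (-5) sin(7*x) is 5*cos(7*x)/7; evaluating from -pi to 0: ∫_{-pi}^{0} (-5) sin(7*x) dx = (5/7) - (-5/7) = 10/7.
Directly, an antiderivative of (3) sin(7*x) is -3*cos(7*x)/7; evaluating from 0 to pi: ∫_{0}^{pi} (3) sin(7*x) dx = (3/7) - (-3/7) = 6/7.
Summing the pieces and multiplying by (1/pi) gives b_7 = 16/(7*pi).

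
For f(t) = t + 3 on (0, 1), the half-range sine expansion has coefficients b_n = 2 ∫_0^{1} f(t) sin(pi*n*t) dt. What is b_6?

-1/(3*pi)

b_6 = 2 ∫_0^{1} (t + 3) sin(6*pi*t) dt.
Integrating by parts (boundary term plus one more integral), an antiderivative of (t + 3) sin(6*pi*t) is -t*cos(6*pi*t)/(6*pi) + sin(6*pi*t)/(36*pi**2) - cos(6*pi*t)/(2*pi); evaluating from 0 to 1: ∫_{0}^{1} (t + 3) sin(6*pi*t) dt = (-2/(3*pi)) - (-1/(2*pi)) = -1/(6*pi).
Hence b_6 = 2·(-1/(6*pi)) = -1/(3*pi).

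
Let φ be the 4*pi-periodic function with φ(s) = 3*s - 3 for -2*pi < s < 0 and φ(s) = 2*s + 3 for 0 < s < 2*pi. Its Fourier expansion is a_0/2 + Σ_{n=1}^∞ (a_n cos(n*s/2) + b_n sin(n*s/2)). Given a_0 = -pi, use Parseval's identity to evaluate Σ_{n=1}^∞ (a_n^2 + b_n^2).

18 + 30*pi + 101*pi**2/6

Parseval: a_0^2/2 + Σ_{n≥1} (a_n^2+b_n^2) = (1/(2*pi)) ∫_{-2*pi}^{2*pi} φ(s)^2 ds = 18 + 30*pi + 52*pi**2/3.
Subtract a_0^2/2 = pi**2/2: Σ (a_n^2+b_n^2) = 18 + 30*pi + 101*pi**2/6.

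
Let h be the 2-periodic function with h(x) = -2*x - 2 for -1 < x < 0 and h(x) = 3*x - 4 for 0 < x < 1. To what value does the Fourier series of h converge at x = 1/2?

-5/2

h is continuous at x = 1/2 with value -5/2, so the series converges to -5/2 there.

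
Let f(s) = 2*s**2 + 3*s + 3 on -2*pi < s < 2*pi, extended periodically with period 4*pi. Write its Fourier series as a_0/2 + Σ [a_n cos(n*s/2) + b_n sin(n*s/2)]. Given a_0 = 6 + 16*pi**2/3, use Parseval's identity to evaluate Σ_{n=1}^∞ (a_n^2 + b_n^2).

Parseval: a_0^2/2 + Σ_{n≥1} (a_n^2+b_n^2) = (1/(2*pi)) ∫_{-2*pi}^{2*pi} f(s)^2 ds = 18 + 56*pi**2 + 128*pi**4/5.
Subtract a_0^2/2 = 2*(9 + 8*pi**2)**2/9: Σ (a_n^2+b_n^2) = pi**2*(24 + 512*pi**2/45).

pi**2*(24 + 512*pi**2/45)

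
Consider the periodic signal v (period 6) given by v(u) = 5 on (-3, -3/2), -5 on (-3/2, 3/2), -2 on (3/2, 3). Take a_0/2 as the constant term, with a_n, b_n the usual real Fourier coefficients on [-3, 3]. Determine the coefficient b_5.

-7/(5*pi)

b_5 = 1/3 ∫_{-3}^{3} v(u) sin(5*pi*u/3) du.
Split the integral at the breakpoints.
Directly, an antiderivative of (5) sin(5*pi*u/3) is -3*cos(5*pi*u/3)/pi; evaluating from -3 to -3/2: ∫_{-3}^{-3/2} (5) sin(5*pi*u/3) du = (0) - (3/pi) = -3/pi.
Directly, an antiderivative of (-5) sin(5*pi*u/3) is 3*cos(5*pi*u/3)/pi; evaluating from -3/2 to 3/2: ∫_{-3/2}^{3/2} (-5) sin(5*pi*u/3) du = (0) - (0) = 0.
Directly, an antiderivative of (-2) sin(5*pi*u/3) is 6*cos(5*pi*u/3)/(5*pi); evaluating from 3/2 to 3: ∫_{3/2}^{3} (-2) sin(5*pi*u/3) du = (-6/(5*pi)) - (0) = -6/(5*pi).
Summing the pieces and multiplying by (1/3) gives b_5 = -7/(5*pi).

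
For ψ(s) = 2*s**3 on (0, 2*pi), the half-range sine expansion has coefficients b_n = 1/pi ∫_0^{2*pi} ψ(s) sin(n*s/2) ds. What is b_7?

b_7 = 1/pi ∫_0^{2*pi} (2*s**3) sin(7*s/2) ds.
Integrating by parts three times (tabular method), an antiderivative of (2*s**3) sin(7*s/2) is -4*s**3*cos(7*s/2)/7 + 24*s**2*sin(7*s/2)/49 + 96*s*cos(7*s/2)/343 - 192*sin(7*s/2)/2401; evaluating from 0 to 2*pi: ∫_{0}^{2*pi} (2*s**3) sin(7*s/2) ds = (32*pi*(-6 + 49*pi**2)/343) - (0) = 32*pi*(-6 + 49*pi**2)/343.
Hence b_7 = (1/pi)·(32*pi*(-6 + 49*pi**2)/343) = -192/343 + 32*pi**2/7.

-192/343 + 32*pi**2/7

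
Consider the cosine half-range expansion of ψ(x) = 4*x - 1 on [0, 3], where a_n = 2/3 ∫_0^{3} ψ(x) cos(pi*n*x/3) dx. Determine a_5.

a_5 = 2/3 ∫_0^{3} (4*x - 1) cos(5*pi*x/3) dx.
Integrating by parts (boundary term plus one more integral), an antiderivative of (4*x - 1) cos(5*pi*x/3) is 12*x*sin(5*pi*x/3)/(5*pi) - 3*sin(5*pi*x/3)/(5*pi) + 36*cos(5*pi*x/3)/(25*pi**2); evaluating from 0 to 3: ∫_{0}^{3} (4*x - 1) cos(5*pi*x/3) dx = (-36/(25*pi**2)) - (36/(25*pi**2)) = -72/(25*pi**2).
Hence a_5 = (2/3)·(-72/(25*pi**2)) = -48/(25*pi**2).

-48/(25*pi**2)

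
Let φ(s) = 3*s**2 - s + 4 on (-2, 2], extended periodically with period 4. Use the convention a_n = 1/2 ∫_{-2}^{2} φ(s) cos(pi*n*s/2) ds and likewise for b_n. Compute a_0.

a_0 = 1/2 ∫_{-2}^{2} φ(s) ds = 1/2 · (32) = 16.

16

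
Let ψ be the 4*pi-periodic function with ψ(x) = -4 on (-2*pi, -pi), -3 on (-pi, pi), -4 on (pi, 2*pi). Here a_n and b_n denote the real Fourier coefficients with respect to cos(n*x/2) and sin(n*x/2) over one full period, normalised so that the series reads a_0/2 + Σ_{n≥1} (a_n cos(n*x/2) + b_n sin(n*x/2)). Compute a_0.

a_0 = (1/(2*pi)) ∫_{-2*pi}^{2*pi} ψ(x) dx = (1/(2*pi)) · (-14*pi) = -7.

-7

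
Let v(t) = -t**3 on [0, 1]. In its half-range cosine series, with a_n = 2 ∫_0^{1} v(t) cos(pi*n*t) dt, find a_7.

6*(-4 + 49*pi**2)/(2401*pi**4)

a_7 = 2 ∫_0^{1} (-t**3) cos(7*pi*t) dt.
Integrating by parts three times (tabular method), an antiderivative of (-t**3) cos(7*pi*t) is -t**3*sin(7*pi*t)/(7*pi) - 3*t**2*cos(7*pi*t)/(49*pi**2) + 6*t*sin(7*pi*t)/(343*pi**3) + 6*cos(7*pi*t)/(2401*pi**4); evaluating from 0 to 1: ∫_{0}^{1} (-t**3) cos(7*pi*t) dt = (3*(-2 + 49*pi**2)/(2401*pi**4)) - (6/(2401*pi**4)) = 3*(-4 + 49*pi**2)/(2401*pi**4).
Hence a_7 = 2·(3*(-4 + 49*pi**2)/(2401*pi**4)) = 6*(-4 + 49*pi**2)/(2401*pi**4).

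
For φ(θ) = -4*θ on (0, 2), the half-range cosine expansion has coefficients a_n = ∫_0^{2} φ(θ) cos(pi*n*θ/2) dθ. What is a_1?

32/pi**2

a_1 = ∫_0^{2} (-4*θ) cos(pi*θ/2) dθ.
Integrating by parts (boundary term plus one more integral), an antiderivative of (-4*θ) cos(pi*θ/2) is -8*θ*sin(pi*θ/2)/pi - 16*cos(pi*θ/2)/pi**2; evaluating from 0 to 2: ∫_{0}^{2} (-4*θ) cos(pi*θ/2) dθ = (16/pi**2) - (-16/pi**2) = 32/pi**2.
Hence a_1 = 32/pi**2.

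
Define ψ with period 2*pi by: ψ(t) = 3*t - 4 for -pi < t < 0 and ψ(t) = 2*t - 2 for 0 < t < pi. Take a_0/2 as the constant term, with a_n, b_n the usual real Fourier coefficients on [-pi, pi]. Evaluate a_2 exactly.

a_2 = 1/pi ∫_{-pi}^{pi} ψ(t) cos(2*t) dt.
Split the integral at the breakpoints.
Integrating by parts (boundary term plus one more integral), an antiderivative of (3*t - 4) cos(2*t) is 3*t*sin(2*t)/2 - 2*sin(2*t) + 3*cos(2*t)/4; evaluating from -pi to 0: ∫_{-pi}^{0} (3*t - 4) cos(2*t) dt = (3/4) - (3/4) = 0.
Integrating by parts (boundary term plus one more integral), an antiderivative of (2*t - 2) cos(2*t) is t*sin(2*t) - sin(2*t) + cos(2*t)/2; evaluating from 0 to pi: ∫_{0}^{pi} (2*t - 2) cos(2*t) dt = (1/2) - (1/2) = 0.
Summing the pieces and multiplying by (1/pi) gives a_2 = 0.

0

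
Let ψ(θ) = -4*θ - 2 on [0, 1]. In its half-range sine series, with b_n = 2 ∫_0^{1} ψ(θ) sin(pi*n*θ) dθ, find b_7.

-16/(7*pi)

b_7 = 2 ∫_0^{1} (-4*θ - 2) sin(7*pi*θ) dθ.
Integrating by parts (boundary term plus one more integral), an antiderivative of (-4*θ - 2) sin(7*pi*θ) is 4*θ*cos(7*pi*θ)/(7*pi) - 4*sin(7*pi*θ)/(49*pi**2) + 2*cos(7*pi*θ)/(7*pi); evaluating from 0 to 1: ∫_{0}^{1} (-4*θ - 2) sin(7*pi*θ) dθ = (-6/(7*pi)) - (2/(7*pi)) = -8/(7*pi).
Hence b_7 = 2·(-8/(7*pi)) = -16/(7*pi).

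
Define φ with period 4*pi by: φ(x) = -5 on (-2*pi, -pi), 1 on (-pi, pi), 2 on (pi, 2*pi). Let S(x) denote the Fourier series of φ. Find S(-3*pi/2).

-5

φ is continuous at x = -3*pi/2 with value -5, so the series converges to -5 there.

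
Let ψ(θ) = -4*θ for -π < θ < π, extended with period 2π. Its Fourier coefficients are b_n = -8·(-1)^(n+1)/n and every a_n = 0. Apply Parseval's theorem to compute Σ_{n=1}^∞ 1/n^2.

Parseval: Σ b_n^2 = (1/π) ∫_{-π}^{π} ψ(θ)^2 dθ = 32*pi**2/3.
Σ b_n^2 = Σ 64/n^2, so Σ 1/n^2 = (32*pi**2/3)/64 = pi**2/6.

pi**2/6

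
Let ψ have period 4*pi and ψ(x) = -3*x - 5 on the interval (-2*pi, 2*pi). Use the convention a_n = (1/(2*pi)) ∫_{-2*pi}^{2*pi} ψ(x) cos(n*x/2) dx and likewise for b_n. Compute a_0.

-10

a_0 = (1/(2*pi)) ∫_{-2*pi}^{2*pi} ψ(x) dx = (1/(2*pi)) · (-20*pi) = -10.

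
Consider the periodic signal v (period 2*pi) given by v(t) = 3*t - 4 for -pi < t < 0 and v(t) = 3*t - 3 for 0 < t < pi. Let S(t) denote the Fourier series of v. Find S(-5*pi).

-7/2

t = -5*pi differs from t = -pi by -2 full period(s), and the series is 2*pi-periodic.
At t = -pi the one-sided limits are v(-pi^-) = -3 + 3*pi and v(-pi^+) = -3*pi - 4.
By Dirichlet's theorem the series converges to their average, [(-3 + 3*pi) + (-3*pi - 4)]/2 = -7/2.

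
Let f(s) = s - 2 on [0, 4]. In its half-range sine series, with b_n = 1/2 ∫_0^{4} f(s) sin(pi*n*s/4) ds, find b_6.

b_6 = 1/2 ∫_0^{4} (s - 2) sin(3*pi*s/2) ds.
Integrating by parts (boundary term plus one more integral), an antiderivative of (s - 2) sin(3*pi*s/2) is -2*s*cos(3*pi*s/2)/(3*pi) + 4*sin(3*pi*s/2)/(9*pi**2) + 4*cos(3*pi*s/2)/(3*pi); evaluating from 0 to 4: ∫_{0}^{4} (s - 2) sin(3*pi*s/2) ds = (-4/(3*pi)) - (4/(3*pi)) = -8/(3*pi).
Hence b_6 = (1/2)·(-8/(3*pi)) = -4/(3*pi).

-4/(3*pi)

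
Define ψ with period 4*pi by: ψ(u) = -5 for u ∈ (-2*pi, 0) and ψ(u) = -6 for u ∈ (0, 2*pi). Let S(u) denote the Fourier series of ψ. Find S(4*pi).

-11/2

u = 4*pi differs from u = 0 by 1 full period(s), and the series is 4*pi-periodic.
At u = 0 the one-sided limits are ψ(0^-) = -5 and ψ(0^+) = -6.
By Dirichlet's theorem the series converges to their average, [(-5) + (-6)]/2 = -11/2.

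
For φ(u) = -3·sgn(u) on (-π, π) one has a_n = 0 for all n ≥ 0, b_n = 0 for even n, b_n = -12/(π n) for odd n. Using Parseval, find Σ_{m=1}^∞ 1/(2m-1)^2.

pi**2/8

Parseval: Σ b_n^2 = (1/π) ∫_{-π}^{π} φ(u)^2 du = 18.
Only odd n contribute, with b_n^2 = 144/(π^2 n^2), so Σ_{m≥1} 1/(2m-1)^2 = π^2·(18)/144 = pi**2/8.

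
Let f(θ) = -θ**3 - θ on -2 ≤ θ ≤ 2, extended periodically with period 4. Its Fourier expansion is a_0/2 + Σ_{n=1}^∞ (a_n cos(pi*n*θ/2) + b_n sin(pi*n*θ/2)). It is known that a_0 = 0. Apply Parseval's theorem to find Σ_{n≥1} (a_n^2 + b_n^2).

Parseval: a_0^2/2 + Σ_{n≥1} (a_n^2+b_n^2) = 1/2 ∫_{-2}^{2} f(θ)^2 dθ = 3544/105.
Subtract a_0^2/2 = 0: Σ (a_n^2+b_n^2) = 3544/105.

3544/105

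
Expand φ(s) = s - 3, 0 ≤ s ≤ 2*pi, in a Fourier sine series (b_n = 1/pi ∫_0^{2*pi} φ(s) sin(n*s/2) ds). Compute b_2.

-2

b_2 = 1/pi ∫_0^{2*pi} (s - 3) sin(s) ds.
Integrating by parts (boundary term plus one more integral), an antiderivative of (s - 3) sin(s) is -s*cos(s) + sin(s) + 3*cos(s); evaluating from 0 to 2*pi: ∫_{0}^{2*pi} (s - 3) sin(s) ds = (3 - 2*pi) - (3) = -2*pi.
Hence b_2 = (1/pi)·(-2*pi) = -2.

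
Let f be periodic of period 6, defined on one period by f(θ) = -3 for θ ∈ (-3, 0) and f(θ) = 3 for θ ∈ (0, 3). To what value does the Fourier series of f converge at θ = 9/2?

θ = 9/2 differs from θ = -3/2 by 1 full period(s), and the series is 6-periodic.
f is continuous at θ = -3/2 with value -3, so the series converges to -3 there.

-3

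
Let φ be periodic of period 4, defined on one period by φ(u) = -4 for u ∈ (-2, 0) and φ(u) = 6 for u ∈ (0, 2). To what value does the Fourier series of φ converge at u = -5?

u = -5 differs from u = -1 by -1 full period(s), and the series is 4-periodic.
φ is continuous at u = -1 with value -4, so the series converges to -4 there.

-4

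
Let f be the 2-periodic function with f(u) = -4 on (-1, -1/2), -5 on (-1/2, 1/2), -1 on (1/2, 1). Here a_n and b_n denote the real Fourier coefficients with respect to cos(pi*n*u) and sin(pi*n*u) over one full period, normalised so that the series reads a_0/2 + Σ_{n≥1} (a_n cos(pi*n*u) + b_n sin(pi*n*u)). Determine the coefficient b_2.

b_2 = ∫_{-1}^{1} f(u) sin(2*pi*u) du.
Split the integral at the breakpoints.
Directly, an antiderivative of (-4) sin(2*pi*u) is 2*cos(2*pi*u)/pi; evaluating from -1 to -1/2: ∫_{-1}^{-1/2} (-4) sin(2*pi*u) du = (-2/pi) - (2/pi) = -4/pi.
Directly, an antiderivative of (-5) sin(2*pi*u) is 5*cos(2*pi*u)/(2*pi); evaluating from -1/2 to 1/2: ∫_{-1/2}^{1/2} (-5) sin(2*pi*u) du = (-5/(2*pi)) - (-5/(2*pi)) = 0.
Directly, an antiderivative of (-1) sin(2*pi*u) is cos(2*pi*u)/(2*pi); evaluating from 1/2 to 1: ∫_{1/2}^{1} (-1) sin(2*pi*u) du = (1/(2*pi)) - (-1/(2*pi)) = 1/pi.
Summing the pieces gives b_2 = -3/pi.

-3/pi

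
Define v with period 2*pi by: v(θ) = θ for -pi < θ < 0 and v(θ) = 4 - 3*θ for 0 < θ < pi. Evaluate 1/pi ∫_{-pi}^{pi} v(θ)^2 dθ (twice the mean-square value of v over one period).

1/pi ∫_{-pi}^{pi} v(θ)^2 dθ = 1/pi · (2*pi*(-18*pi + 24 + 5*pi**2)/3) = -12*pi + 16 + 10*pi**2/3.

-12*pi + 16 + 10*pi**2/3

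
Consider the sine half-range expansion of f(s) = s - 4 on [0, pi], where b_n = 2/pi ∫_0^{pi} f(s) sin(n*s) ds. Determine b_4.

b_4 = 2/pi ∫_0^{pi} (s - 4) sin(4*s) ds.
Integrating by parts (boundary term plus one more integral), an antiderivative of (s - 4) sin(4*s) is -s*cos(4*s)/4 + sin(4*s)/16 + cos(4*s); evaluating from 0 to pi: ∫_{0}^{pi} (s - 4) sin(4*s) ds = (1 - pi/4) - (1) = -pi/4.
Hence b_4 = (2/pi)·(-pi/4) = -1/2.

-1/2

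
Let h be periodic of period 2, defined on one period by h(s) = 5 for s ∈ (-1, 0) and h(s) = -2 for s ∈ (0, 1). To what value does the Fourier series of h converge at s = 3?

s = 3 differs from s = 1 by 1 full period(s), and the series is 2-periodic.
At s = 1 the one-sided limits are h(1^-) = -2 and h(1^+) = 5.
By Dirichlet's theorem the series converges to their average, [(-2) + (5)]/2 = 3/2.

3/2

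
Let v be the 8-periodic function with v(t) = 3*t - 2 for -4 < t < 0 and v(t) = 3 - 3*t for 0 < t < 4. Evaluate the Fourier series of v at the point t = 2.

v is continuous at t = 2 with value -3, so the series converges to -3 there.

-3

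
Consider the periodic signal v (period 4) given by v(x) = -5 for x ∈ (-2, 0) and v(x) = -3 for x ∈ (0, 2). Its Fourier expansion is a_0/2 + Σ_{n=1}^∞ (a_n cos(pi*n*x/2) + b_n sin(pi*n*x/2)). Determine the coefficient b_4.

0

b_4 = 1/2 ∫_{-2}^{2} v(x) sin(2*pi*x) dx.
Split the integral at the breakpoints.
Directly, an antiderivative of (-5) sin(2*pi*x) is 5*cos(2*pi*x)/(2*pi); evaluating from -2 to 0: ∫_{-2}^{0} (-5) sin(2*pi*x) dx = (5/(2*pi)) - (5/(2*pi)) = 0.
Directly, an antiderivative of (-3) sin(2*pi*x) is 3*cos(2*pi*x)/(2*pi); evaluating from 0 to 2: ∫_{0}^{2} (-3) sin(2*pi*x) dx = (3/(2*pi)) - (3/(2*pi)) = 0.
Summing the pieces and multiplying by (1/2) gives b_4 = 0.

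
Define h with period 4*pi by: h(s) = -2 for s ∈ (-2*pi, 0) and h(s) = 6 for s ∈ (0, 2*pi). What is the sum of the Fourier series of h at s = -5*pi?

s = -5*pi differs from s = -pi by -1 full period(s), and the series is 4*pi-periodic.
h is continuous at s = -pi with value -2, so the series converges to -2 there.

-2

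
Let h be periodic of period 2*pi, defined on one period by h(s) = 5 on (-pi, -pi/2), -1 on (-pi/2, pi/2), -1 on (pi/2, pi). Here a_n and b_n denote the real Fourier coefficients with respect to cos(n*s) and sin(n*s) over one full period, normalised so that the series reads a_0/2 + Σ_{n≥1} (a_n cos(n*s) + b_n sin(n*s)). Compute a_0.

a_0 = 1/pi ∫_{-pi}^{pi} h(s) ds = 1/pi · (pi) = 1.

1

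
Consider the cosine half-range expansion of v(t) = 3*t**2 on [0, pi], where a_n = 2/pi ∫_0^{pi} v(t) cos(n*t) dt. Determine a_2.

3

a_2 = 2/pi ∫_0^{pi} (3*t**2) cos(2*t) dt.
Integrating by parts twice (tabular method), an antiderivative of (3*t**2) cos(2*t) is 3*t**2*sin(2*t)/2 + 3*t*cos(2*t)/2 - 3*sin(2*t)/4; evaluating from 0 to pi: ∫_{0}^{pi} (3*t**2) cos(2*t) dt = (3*pi/2) - (0) = 3*pi/2.
Hence a_2 = (2/pi)·(3*pi/2) = 3.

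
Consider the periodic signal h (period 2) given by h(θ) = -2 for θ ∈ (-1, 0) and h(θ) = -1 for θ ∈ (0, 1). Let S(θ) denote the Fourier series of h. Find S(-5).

θ = -5 differs from θ = -1 by -2 full period(s), and the series is 2-periodic.
At θ = -1 the one-sided limits are h(-1^-) = -1 and h(-1^+) = -2.
By Dirichlet's theorem the series converges to their average, [(-1) + (-2)]/2 = -3/2.

-3/2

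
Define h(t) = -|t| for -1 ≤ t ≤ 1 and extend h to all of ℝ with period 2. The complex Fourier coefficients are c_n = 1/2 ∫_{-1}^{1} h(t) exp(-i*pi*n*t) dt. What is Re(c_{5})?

Since h is real-valued, Re(c_{5}) = 1/2 ∫_{-1}^{1} h(t) cos(5*pi*t) dt = a_{5}/2.
h is even and cos(5*pi*t) is even, so the integrand is even: ∫_{-1}^{1} h(t) cos(5*pi*t) dt = 2∫_0^{1} h(t) cos(5*pi*t) dt.
Integrating by parts (boundary term plus one more integral), an antiderivative of (-t) cos(5*pi*t) is -t*sin(5*pi*t)/(5*pi) - cos(5*pi*t)/(25*pi**2); evaluating from 0 to 1: ∫_{0}^{1} (-t) cos(5*pi*t) dt = (1/(25*pi**2)) - (-1/(25*pi**2)) = 2/(25*pi**2).
So ∫_{-1}^{1} h(t) cos(5*pi*t) dt = 4/(25*pi**2).
Hence Re(c_{5}) = (1/2)·(4/(25*pi**2)) = 2/(25*pi**2).

2/(25*pi**2)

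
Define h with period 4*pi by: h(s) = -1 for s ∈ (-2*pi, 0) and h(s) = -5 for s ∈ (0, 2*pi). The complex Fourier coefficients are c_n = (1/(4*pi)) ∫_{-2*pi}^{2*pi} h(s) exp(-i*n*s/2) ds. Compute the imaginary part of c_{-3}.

-4/(3*pi)

Since h is real-valued, Im(c_{-3}) = -(1/(4*pi)) ∫_{-2*pi}^{2*pi} h(s) sin(-3*s/2) ds = b_{3}/2.
Split the integral at the breakpoints.
Directly, an antiderivative of (-1) sin(-3*s/2) is -2*cos(3*s/2)/3; evaluating from -2*pi to 0: ∫_{-2*pi}^{0} (-1) sin(-3*s/2) ds = (-2/3) - (2/3) = -4/3.
Directly, an antiderivative of (-5) sin(-3*s/2) is -10*cos(3*s/2)/3; evaluating from 0 to 2*pi: ∫_{0}^{2*pi} (-5) sin(-3*s/2) ds = (10/3) - (-10/3) = 20/3.
So ∫_{-2*pi}^{2*pi} h(s) sin(-3*s/2) ds = 16/3.
Hence Im(c_{-3}) = (-1/(4*pi))·(16/3) = -4/(3*pi).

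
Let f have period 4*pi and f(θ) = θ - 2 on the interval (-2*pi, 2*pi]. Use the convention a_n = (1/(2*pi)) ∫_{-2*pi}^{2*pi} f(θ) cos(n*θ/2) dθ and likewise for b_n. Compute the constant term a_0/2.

a_0 = (1/(2*pi)) ∫_{-2*pi}^{2*pi} f(θ) dθ = (1/(2*pi)) · (-8*pi) = -4.
So the constant term a_0/2 = -2.

-2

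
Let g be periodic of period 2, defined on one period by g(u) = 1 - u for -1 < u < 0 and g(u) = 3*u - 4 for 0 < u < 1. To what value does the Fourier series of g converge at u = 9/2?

u = 9/2 differs from u = 1/2 by 2 full period(s), and the series is 2-periodic.
g is continuous at u = 1/2 with value -5/2, so the series converges to -5/2 there.

-5/2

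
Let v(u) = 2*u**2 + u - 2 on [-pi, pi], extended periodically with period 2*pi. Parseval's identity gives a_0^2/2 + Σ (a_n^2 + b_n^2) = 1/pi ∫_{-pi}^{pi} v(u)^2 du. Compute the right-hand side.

-14*pi**2/3 + 8 + 8*pi**4/5

1/pi ∫_{-pi}^{pi} v(u)^2 du = 1/pi · (2*pi*(-35*pi**2 + 60 + 12*pi**4)/15) = -14*pi**2/3 + 8 + 8*pi**4/5.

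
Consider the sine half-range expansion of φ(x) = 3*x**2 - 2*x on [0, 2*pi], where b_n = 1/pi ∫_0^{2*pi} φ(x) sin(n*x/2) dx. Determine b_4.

b_4 = 1/pi ∫_0^{2*pi} (3*x**2 - 2*x) sin(2*x) dx.
Integrating by parts twice (tabular method), an antiderivative of (3*x**2 - 2*x) sin(2*x) is -3*x**2*cos(2*x)/2 + 3*x*sin(2*x)/2 + x*cos(2*x) - sin(2*x)/2 + 3*cos(2*x)/4; evaluating from 0 to 2*pi: ∫_{0}^{2*pi} (3*x**2 - 2*x) sin(2*x) dx = (-6*pi**2 + 3/4 + 2*pi) - (3/4) = 2*pi*(1 - 3*pi).
Hence b_4 = (1/pi)·(2*pi*(1 - 3*pi)) = 2 - 6*pi.

2 - 6*pi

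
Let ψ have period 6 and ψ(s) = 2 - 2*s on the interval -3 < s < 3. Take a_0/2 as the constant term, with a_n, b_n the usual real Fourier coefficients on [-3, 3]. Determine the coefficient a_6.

0

a_6 = 1/3 ∫_{-3}^{3} ψ(s) cos(2*pi*s) ds.
Integrating by parts (boundary term plus one more integral), an antiderivative of (2 - 2*s) cos(2*pi*s) is -s*sin(2*pi*s)/pi + sin(2*pi*s)/pi - cos(2*pi*s)/(2*pi**2); evaluating from -3 to 3: ∫_{-3}^{3} (2 - 2*s) cos(2*pi*s) ds = (-1/(2*pi**2)) - (-1/(2*pi**2)) = 0.
Hence a_6 = (1/3)·(0) = 0.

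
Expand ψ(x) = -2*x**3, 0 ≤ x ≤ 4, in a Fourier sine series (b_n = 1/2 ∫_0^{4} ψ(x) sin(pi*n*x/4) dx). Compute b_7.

256*(6 - 49*pi**2)/(343*pi**3)

b_7 = 1/2 ∫_0^{4} (-2*x**3) sin(7*pi*x/4) dx.
Integrating by parts three times (tabular method), an antiderivative of (-2*x**3) sin(7*pi*x/4) is 8*x**3*cos(7*pi*x/4)/(7*pi) - 96*x**2*sin(7*pi*x/4)/(49*pi**2) - 768*x*cos(7*pi*x/4)/(343*pi**3) + 3072*sin(7*pi*x/4)/(2401*pi**4); evaluating from 0 to 4: ∫_{0}^{4} (-2*x**3) sin(7*pi*x/4) dx = (512*(6 - 49*pi**2)/(343*pi**3)) - (0) = 512*(6 - 49*pi**2)/(343*pi**3).
Hence b_7 = (1/2)·(512*(6 - 49*pi**2)/(343*pi**3)) = 256*(6 - 49*pi**2)/(343*pi**3).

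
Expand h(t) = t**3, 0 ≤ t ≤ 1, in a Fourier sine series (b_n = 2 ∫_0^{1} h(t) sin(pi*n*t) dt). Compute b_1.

-12/pi**3 + 2/pi

b_1 = 2 ∫_0^{1} (t**3) sin(pi*t) dt.
Integrating by parts three times (tabular method), an antiderivative of (t**3) sin(pi*t) is -t**3*cos(pi*t)/pi + 3*t**2*sin(pi*t)/pi**2 + 6*t*cos(pi*t)/pi**3 - 6*sin(pi*t)/pi**4; evaluating from 0 to 1: ∫_{0}^{1} (t**3) sin(pi*t) dt = ((-6 + pi**2)/pi**3) - (0) = (-6 + pi**2)/pi**3.
Hence b_1 = 2·((-6 + pi**2)/pi**3) = -12/pi**3 + 2/pi.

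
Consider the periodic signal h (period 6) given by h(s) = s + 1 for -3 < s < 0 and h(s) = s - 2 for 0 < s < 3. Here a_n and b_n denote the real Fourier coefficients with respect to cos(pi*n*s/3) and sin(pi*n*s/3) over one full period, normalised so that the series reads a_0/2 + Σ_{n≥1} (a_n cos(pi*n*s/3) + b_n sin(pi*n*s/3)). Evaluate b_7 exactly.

0

b_7 = 1/3 ∫_{-3}^{3} h(s) sin(7*pi*s/3) ds.
Split the integral at the breakpoints.
Integrating by parts (boundary term plus one more integral), an antiderivative of (s + 1) sin(7*pi*s/3) is -3*s*cos(7*pi*s/3)/(7*pi) + 9*sin(7*pi*s/3)/(49*pi**2) - 3*cos(7*pi*s/3)/(7*pi); evaluating from -3 to 0: ∫_{-3}^{0} (s + 1) sin(7*pi*s/3) ds = (-3/(7*pi)) - (-6/(7*pi)) = 3/(7*pi).
Integrating by parts (boundary term plus one more integral), an antiderivative of (s - 2) sin(7*pi*s/3) is -3*s*cos(7*pi*s/3)/(7*pi) + 9*sin(7*pi*s/3)/(49*pi**2) + 6*cos(7*pi*s/3)/(7*pi); evaluating from 0 to 3: ∫_{0}^{3} (s - 2) sin(7*pi*s/3) ds = (3/(7*pi)) - (6/(7*pi)) = -3/(7*pi).
Summing the pieces and multiplying by (1/3) gives b_7 = 0.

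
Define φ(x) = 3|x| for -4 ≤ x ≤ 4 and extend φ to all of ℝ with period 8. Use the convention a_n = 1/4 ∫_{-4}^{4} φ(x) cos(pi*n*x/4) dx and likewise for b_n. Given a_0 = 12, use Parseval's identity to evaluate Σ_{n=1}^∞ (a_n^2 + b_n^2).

Parseval: a_0^2/2 + Σ_{n≥1} (a_n^2+b_n^2) = 1/4 ∫_{-4}^{4} φ(x)^2 dx = 96.
Subtract a_0^2/2 = 72: Σ (a_n^2+b_n^2) = 24.

24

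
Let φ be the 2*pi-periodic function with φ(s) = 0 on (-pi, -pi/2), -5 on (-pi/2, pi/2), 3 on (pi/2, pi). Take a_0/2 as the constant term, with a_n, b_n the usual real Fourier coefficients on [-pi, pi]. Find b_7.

b_7 = 1/pi ∫_{-pi}^{pi} φ(s) sin(7*s) ds.
Split the integral at the breakpoints.
∫_{-pi}^{-pi/2} (0) sin(7*s) ds = 0.
Directly, an antiderivative of (-5) sin(7*s) is 5*cos(7*s)/7; evaluating from -pi/2 to pi/2: ∫_{-pi/2}^{pi/2} (-5) sin(7*s) ds = (0) - (0) = 0.
Directly, an antiderivative of (3) sin(7*s) is -3*cos(7*s)/7; evaluating from pi/2 to pi: ∫_{pi/2}^{pi} (3) sin(7*s) ds = (3/7) - (0) = 3/7.
Summing the pieces and multiplying by (1/pi) gives b_7 = 3/(7*pi).

3/(7*pi)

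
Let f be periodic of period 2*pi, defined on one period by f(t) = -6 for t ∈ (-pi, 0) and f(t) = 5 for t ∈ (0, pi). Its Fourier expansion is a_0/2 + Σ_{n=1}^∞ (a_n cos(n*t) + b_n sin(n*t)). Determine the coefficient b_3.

22/(3*pi)

b_3 = 1/pi ∫_{-pi}^{pi} f(t) sin(3*t) dt.
Split the integral at the breakpoints.
Directly, an antiderivative of (-6) sin(3*t) is 2*cos(3*t); evaluating from -pi to 0: ∫_{-pi}^{0} (-6) sin(3*t) dt = (2) - (-2) = 4.
Directly, an antiderivative of (5) sin(3*t) is -5*cos(3*t)/3; evaluating from 0 to pi: ∫_{0}^{pi} (5) sin(3*t) dt = (5/3) - (-5/3) = 10/3.
Summing the pieces and multiplying by (1/pi) gives b_3 = 22/(3*pi).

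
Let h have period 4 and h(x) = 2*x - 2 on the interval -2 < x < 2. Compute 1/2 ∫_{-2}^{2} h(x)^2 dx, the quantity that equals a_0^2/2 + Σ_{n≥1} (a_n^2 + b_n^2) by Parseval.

56/3

1/2 ∫_{-2}^{2} h(x)^2 dx = 1/2 · (112/3) = 56/3.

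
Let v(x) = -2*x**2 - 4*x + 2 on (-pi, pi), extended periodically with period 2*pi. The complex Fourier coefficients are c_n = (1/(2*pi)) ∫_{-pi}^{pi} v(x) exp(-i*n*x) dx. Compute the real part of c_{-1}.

Since v is real-valued, Re(c_{-1}) = (1/(2*pi)) ∫_{-pi}^{pi} v(x) cos(-x) dx = a_{1}/2.
Integrating by parts twice (tabular method), an antiderivative of (-2*x**2 - 4*x + 2) cos(-x) is -2*x**2*sin(x) - 4*x*sin(x) - 4*x*cos(x) + 6*sin(x) - 4*cos(x); evaluating from -pi to pi: ∫_{-pi}^{pi} (-2*x**2 - 4*x + 2) cos(-x) dx = (4 + 4*pi) - (4 - 4*pi) = 8*pi.
Hence Re(c_{-1}) = (1/(2*pi))·(8*pi) = 4.

4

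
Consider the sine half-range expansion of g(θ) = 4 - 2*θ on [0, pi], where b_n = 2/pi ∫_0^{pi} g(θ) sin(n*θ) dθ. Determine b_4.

b_4 = 2/pi ∫_0^{pi} (4 - 2*θ) sin(4*θ) dθ.
Integrating by parts (boundary term plus one more integral), an antiderivative of (4 - 2*θ) sin(4*θ) is θ*cos(4*θ)/2 - sin(4*θ)/8 - cos(4*θ); evaluating from 0 to pi: ∫_{0}^{pi} (4 - 2*θ) sin(4*θ) dθ = (-1 + pi/2) - (-1) = pi/2.
Hence b_4 = (2/pi)·(pi/2) = 1.

1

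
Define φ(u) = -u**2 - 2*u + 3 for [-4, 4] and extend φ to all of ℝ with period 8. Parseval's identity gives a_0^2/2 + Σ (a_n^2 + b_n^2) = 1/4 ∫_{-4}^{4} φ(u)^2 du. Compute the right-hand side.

1486/15

1/4 ∫_{-4}^{4} φ(u)^2 du = 1/4 · (5944/15) = 1486/15.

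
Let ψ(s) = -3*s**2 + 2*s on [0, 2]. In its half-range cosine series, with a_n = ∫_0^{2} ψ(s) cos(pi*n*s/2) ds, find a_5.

32/(25*pi**2)

a_5 = ∫_0^{2} (-3*s**2 + 2*s) cos(5*pi*s/2) ds.
Integrating by parts twice (tabular method), an antiderivative of (-3*s**2 + 2*s) cos(5*pi*s/2) is -6*s**2*sin(5*pi*s/2)/(5*pi) + 4*s*sin(5*pi*s/2)/(5*pi) - 24*s*cos(5*pi*s/2)/(25*pi**2) + 48*sin(5*pi*s/2)/(125*pi**3) + 8*cos(5*pi*s/2)/(25*pi**2); evaluating from 0 to 2: ∫_{0}^{2} (-3*s**2 + 2*s) cos(5*pi*s/2) ds = (8/(5*pi**2)) - (8/(25*pi**2)) = 32/(25*pi**2).
Hence a_5 = 32/(25*pi**2).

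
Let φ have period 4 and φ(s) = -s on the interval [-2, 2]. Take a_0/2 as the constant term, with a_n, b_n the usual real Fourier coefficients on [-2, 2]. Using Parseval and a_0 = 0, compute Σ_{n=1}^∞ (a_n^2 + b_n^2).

8/3

Parseval: a_0^2/2 + Σ_{n≥1} (a_n^2+b_n^2) = 1/2 ∫_{-2}^{2} φ(s)^2 ds = 8/3.
Subtract a_0^2/2 = 0: Σ (a_n^2+b_n^2) = 8/3.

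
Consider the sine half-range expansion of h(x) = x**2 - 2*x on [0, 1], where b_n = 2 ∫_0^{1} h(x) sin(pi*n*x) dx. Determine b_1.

b_1 = 2 ∫_0^{1} (x**2 - 2*x) sin(pi*x) dx.
Integrating by parts twice (tabular method), an antiderivative of (x**2 - 2*x) sin(pi*x) is -x**2*cos(pi*x)/pi + 2*x*sin(pi*x)/pi**2 + 2*x*cos(pi*x)/pi - 2*sin(pi*x)/pi**2 + 2*cos(pi*x)/pi**3; evaluating from 0 to 1: ∫_{0}^{1} (x**2 - 2*x) sin(pi*x) dx = ((-pi**2 - 2)/pi**3) - (2/pi**3) = (-pi**2 - 4)/pi**3.
Hence b_1 = 2·((-pi**2 - 4)/pi**3) = -2/pi - 8/pi**3.

-2/pi - 8/pi**3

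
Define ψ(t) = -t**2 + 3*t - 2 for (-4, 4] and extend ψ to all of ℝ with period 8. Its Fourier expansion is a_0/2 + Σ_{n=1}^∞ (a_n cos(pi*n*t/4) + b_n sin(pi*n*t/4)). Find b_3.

8/pi

b_3 = 1/4 ∫_{-4}^{4} ψ(t) sin(3*pi*t/4) dt.
Integrating by parts twice (tabular method), an antiderivative of (-t**2 + 3*t - 2) sin(3*pi*t/4) is 4*t**2*cos(3*pi*t/4)/(3*pi) - 32*t*sin(3*pi*t/4)/(9*pi**2) - 4*t*cos(3*pi*t/4)/pi + 16*sin(3*pi*t/4)/(3*pi**2) - 128*cos(3*pi*t/4)/(27*pi**3) + 8*cos(3*pi*t/4)/(3*pi); evaluating from -4 to 4: ∫_{-4}^{4} (-t**2 + 3*t - 2) sin(3*pi*t/4) dt = (-8/pi + 128/(27*pi**3)) - (-40/pi + 128/(27*pi**3)) = 32/pi.
Hence b_3 = (1/4)·(32/pi) = 8/pi.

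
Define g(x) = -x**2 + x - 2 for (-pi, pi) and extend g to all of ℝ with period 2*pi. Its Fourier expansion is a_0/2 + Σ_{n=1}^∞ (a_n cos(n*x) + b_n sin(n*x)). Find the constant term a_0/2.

-pi**2/3 - 2

a_0 = 1/pi ∫_{-pi}^{pi} g(x) dx = 1/pi · (-2*pi*(6 + pi**2)/3) = -2*pi**2/3 - 4.
So the constant term a_0/2 = -pi**2/3 - 2.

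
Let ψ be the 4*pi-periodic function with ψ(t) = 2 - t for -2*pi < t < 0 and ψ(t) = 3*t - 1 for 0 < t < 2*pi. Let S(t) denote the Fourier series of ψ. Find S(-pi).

2 + pi

ψ is continuous at t = -pi with value 2 + pi, so the series converges to 2 + pi there.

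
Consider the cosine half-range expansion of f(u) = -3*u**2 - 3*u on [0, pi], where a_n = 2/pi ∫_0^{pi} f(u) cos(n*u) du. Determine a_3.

a_3 = 2/pi ∫_0^{pi} (-3*u**2 - 3*u) cos(3*u) du.
Integrating by parts twice (tabular method), an antiderivative of (-3*u**2 - 3*u) cos(3*u) is -u**2*sin(3*u) - u*sin(3*u) - 2*u*cos(3*u)/3 + 2*sin(3*u)/9 - cos(3*u)/3; evaluating from 0 to pi: ∫_{0}^{pi} (-3*u**2 - 3*u) cos(3*u) du = (1/3 + 2*pi/3) - (-1/3) = 2/3 + 2*pi/3.
Hence a_3 = (2/pi)·(2/3 + 2*pi/3) = 4*(1 + pi)/(3*pi).

4*(1 + pi)/(3*pi)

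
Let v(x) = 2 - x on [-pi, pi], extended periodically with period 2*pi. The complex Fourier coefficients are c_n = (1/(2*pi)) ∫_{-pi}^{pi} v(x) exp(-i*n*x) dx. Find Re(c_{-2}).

Since v is real-valued, Re(c_{-2}) = (1/(2*pi)) ∫_{-pi}^{pi} v(x) cos(-2*x) dx = a_{2}/2.
Integrating by parts (boundary term plus one more integral), an antiderivative of (2 - x) cos(-2*x) is -x*sin(2*x)/2 + sin(2*x) - cos(2*x)/4; evaluating from -pi to pi: ∫_{-pi}^{pi} (2 - x) cos(-2*x) dx = (-1/4) - (-1/4) = 0.
Hence Re(c_{-2}) = (1/(2*pi))·(0) = 0.

0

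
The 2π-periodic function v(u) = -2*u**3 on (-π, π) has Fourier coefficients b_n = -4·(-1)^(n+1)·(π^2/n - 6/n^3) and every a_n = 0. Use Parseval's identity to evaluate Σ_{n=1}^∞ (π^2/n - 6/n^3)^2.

pi**6/14

Parseval: Σ b_n^2 = (1/π) ∫_{-π}^{π} v(u)^2 du = 8*pi**6/7.
b_n^2 = 16·(π^2/n - 6/n^3)^2, so the sum equals (8*pi**6/7)/16 = pi**6/14.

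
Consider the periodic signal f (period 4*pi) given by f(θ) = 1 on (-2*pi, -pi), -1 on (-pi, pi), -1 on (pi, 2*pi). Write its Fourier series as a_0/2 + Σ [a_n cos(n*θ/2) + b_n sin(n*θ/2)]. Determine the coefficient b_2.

2/pi

b_2 = (1/(2*pi)) ∫_{-2*pi}^{2*pi} f(θ) sin(θ) dθ.
Split the integral at the breakpoints.
Directly, an antiderivative of (1) sin(θ) is -cos(θ); evaluating from -2*pi to -pi: ∫_{-2*pi}^{-pi} (1) sin(θ) dθ = (1) - (-1) = 2.
Directly, an antiderivative of (-1) sin(θ) is cos(θ); evaluating from -pi to pi: ∫_{-pi}^{pi} (-1) sin(θ) dθ = (-1) - (-1) = 0.
Directly, an antiderivative of (-1) sin(θ) is cos(θ); evaluating from pi to 2*pi: ∫_{pi}^{2*pi} (-1) sin(θ) dθ = (1) - (-1) = 2.
Summing the pieces and multiplying by (1/(2*pi)) gives b_2 = 2/pi.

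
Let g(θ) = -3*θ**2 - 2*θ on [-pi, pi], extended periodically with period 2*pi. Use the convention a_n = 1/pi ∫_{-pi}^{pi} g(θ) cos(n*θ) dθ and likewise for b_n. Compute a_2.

-3

a_2 = 1/pi ∫_{-pi}^{pi} g(θ) cos(2*θ) dθ.
Integrating by parts twice (tabular method), an antiderivative of (-3*θ**2 - 2*θ) cos(2*θ) is -3*θ**2*sin(2*θ)/2 - θ*sin(2*θ) - 3*θ*cos(2*θ)/2 + 3*sin(2*θ)/4 - cos(2*θ)/2; evaluating from -pi to pi: ∫_{-pi}^{pi} (-3*θ**2 - 2*θ) cos(2*θ) dθ = (-3*pi/2 - 1/2) - (-1/2 + 3*pi/2) = -3*pi.
Hence a_2 = (1/pi)·(-3*pi) = -3.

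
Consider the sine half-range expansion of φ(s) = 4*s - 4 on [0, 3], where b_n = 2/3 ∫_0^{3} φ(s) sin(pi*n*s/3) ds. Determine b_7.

8/(7*pi)

b_7 = 2/3 ∫_0^{3} (4*s - 4) sin(7*pi*s/3) ds.
Integrating by parts (boundary term plus one more integral), an antiderivative of (4*s - 4) sin(7*pi*s/3) is -12*s*cos(7*pi*s/3)/(7*pi) + 36*sin(7*pi*s/3)/(49*pi**2) + 12*cos(7*pi*s/3)/(7*pi); evaluating from 0 to 3: ∫_{0}^{3} (4*s - 4) sin(7*pi*s/3) ds = (24/(7*pi)) - (12/(7*pi)) = 12/(7*pi).
Hence b_7 = (2/3)·(12/(7*pi)) = 8/(7*pi).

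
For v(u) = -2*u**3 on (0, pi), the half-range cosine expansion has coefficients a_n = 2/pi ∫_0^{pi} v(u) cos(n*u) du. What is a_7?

12*(-4 + 49*pi**2)/(2401*pi)

a_7 = 2/pi ∫_0^{pi} (-2*u**3) cos(7*u) du.
Integrating by parts three times (tabular method), an antiderivative of (-2*u**3) cos(7*u) is -2*u**3*sin(7*u)/7 - 6*u**2*cos(7*u)/49 + 12*u*sin(7*u)/343 + 12*cos(7*u)/2401; evaluating from 0 to pi: ∫_{0}^{pi} (-2*u**3) cos(7*u) du = (-12/2401 + 6*pi**2/49) - (12/2401) = -24/2401 + 6*pi**2/49.
Hence a_7 = (2/pi)·(-24/2401 + 6*pi**2/49) = 12*(-4 + 49*pi**2)/(2401*pi).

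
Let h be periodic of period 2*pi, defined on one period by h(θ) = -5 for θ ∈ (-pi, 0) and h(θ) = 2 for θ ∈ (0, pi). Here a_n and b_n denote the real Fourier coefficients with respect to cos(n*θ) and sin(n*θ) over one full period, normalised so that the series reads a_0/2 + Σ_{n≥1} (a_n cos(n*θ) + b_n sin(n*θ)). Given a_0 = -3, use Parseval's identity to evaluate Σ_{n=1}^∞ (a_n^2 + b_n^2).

Parseval: a_0^2/2 + Σ_{n≥1} (a_n^2+b_n^2) = 1/pi ∫_{-pi}^{pi} h(θ)^2 dθ = 29.
Subtract a_0^2/2 = 9/2: Σ (a_n^2+b_n^2) = 49/2.

49/2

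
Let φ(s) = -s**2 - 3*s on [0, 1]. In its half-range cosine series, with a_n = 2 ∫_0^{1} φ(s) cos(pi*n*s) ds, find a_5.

16/(25*pi**2)

a_5 = 2 ∫_0^{1} (-s**2 - 3*s) cos(5*pi*s) ds.
Integrating by parts twice (tabular method), an antiderivative of (-s**2 - 3*s) cos(5*pi*s) is -s**2*sin(5*pi*s)/(5*pi) - 3*s*sin(5*pi*s)/(5*pi) - 2*s*cos(5*pi*s)/(25*pi**2) + 2*sin(5*pi*s)/(125*pi**3) - 3*cos(5*pi*s)/(25*pi**2); evaluating from 0 to 1: ∫_{0}^{1} (-s**2 - 3*s) cos(5*pi*s) ds = (1/(5*pi**2)) - (-3/(25*pi**2)) = 8/(25*pi**2).
Hence a_5 = 2·(8/(25*pi**2)) = 16/(25*pi**2).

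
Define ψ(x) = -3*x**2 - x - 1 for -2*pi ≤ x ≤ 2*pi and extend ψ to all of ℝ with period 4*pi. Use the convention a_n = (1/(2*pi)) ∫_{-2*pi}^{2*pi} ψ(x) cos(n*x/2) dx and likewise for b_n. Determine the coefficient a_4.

a_4 = (1/(2*pi)) ∫_{-2*pi}^{2*pi} ψ(x) cos(2*x) dx.
Integrating by parts twice (tabular method), an antiderivative of (-3*x**2 - x - 1) cos(2*x) is -3*x**2*sin(2*x)/2 - x*sin(2*x)/2 - 3*x*cos(2*x)/2 + sin(2*x)/4 - cos(2*x)/4; evaluating from -2*pi to 2*pi: ∫_{-2*pi}^{2*pi} (-3*x**2 - x - 1) cos(2*x) dx = (-3*pi - 1/4) - (-1/4 + 3*pi) = -6*pi.
Hence a_4 = (1/(2*pi))·(-6*pi) = -3.

-3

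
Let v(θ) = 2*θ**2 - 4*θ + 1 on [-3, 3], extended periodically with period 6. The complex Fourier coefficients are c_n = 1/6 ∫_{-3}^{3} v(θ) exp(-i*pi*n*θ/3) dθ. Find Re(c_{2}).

Since v is real-valued, Re(c_{2}) = 1/6 ∫_{-3}^{3} v(θ) cos(2*pi*θ/3) dθ = a_{2}/2.
Integrating by parts twice (tabular method), an antiderivative of (2*θ**2 - 4*θ + 1) cos(2*pi*θ/3) is 3*θ**2*sin(2*pi*θ/3)/pi - 6*θ*sin(2*pi*θ/3)/pi + 9*θ*cos(2*pi*θ/3)/pi**2 - 27*sin(2*pi*θ/3)/(2*pi**3) + 3*sin(2*pi*θ/3)/(2*pi) - 9*cos(2*pi*θ/3)/pi**2; evaluating from -3 to 3: ∫_{-3}^{3} (2*θ**2 - 4*θ + 1) cos(2*pi*θ/3) dθ = (18/pi**2) - (-36/pi**2) = 54/pi**2.
Hence Re(c_{2}) = (1/6)·(54/pi**2) = 9/pi**2.

9/pi**2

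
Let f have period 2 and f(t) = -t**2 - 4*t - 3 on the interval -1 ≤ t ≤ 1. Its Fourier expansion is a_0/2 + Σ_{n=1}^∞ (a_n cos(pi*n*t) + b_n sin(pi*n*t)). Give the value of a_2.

a_2 = ∫_{-1}^{1} f(t) cos(2*pi*t) dt.
Integrating by parts twice (tabular method), an antiderivative of (-t**2 - 4*t - 3) cos(2*pi*t) is -t**2*sin(2*pi*t)/(2*pi) - 2*t*sin(2*pi*t)/pi - t*cos(2*pi*t)/(2*pi**2) - 3*sin(2*pi*t)/(2*pi) + sin(2*pi*t)/(4*pi**3) - cos(2*pi*t)/pi**2; evaluating from -1 to 1: ∫_{-1}^{1} (-t**2 - 4*t - 3) cos(2*pi*t) dt = (-3/(2*pi**2)) - (-1/(2*pi**2)) = -1/pi**2.
Hence a_2 = -1/pi**2.

-1/pi**2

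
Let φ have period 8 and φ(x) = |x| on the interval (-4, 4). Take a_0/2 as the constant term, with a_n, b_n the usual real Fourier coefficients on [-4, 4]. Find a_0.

4

a_0 = 1/4 ∫_{-4}^{4} φ(x) dx = 1/4 · (16) = 4.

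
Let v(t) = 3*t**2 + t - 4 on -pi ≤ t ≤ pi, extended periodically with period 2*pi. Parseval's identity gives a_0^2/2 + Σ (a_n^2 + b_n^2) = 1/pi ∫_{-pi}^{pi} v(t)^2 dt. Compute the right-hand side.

-46*pi**2/3 + 32 + 18*pi**4/5

1/pi ∫_{-pi}^{pi} v(t)^2 dt = 1/pi · (2*pi*(-115*pi**2 + 240 + 27*pi**4)/15) = -46*pi**2/3 + 32 + 18*pi**4/5.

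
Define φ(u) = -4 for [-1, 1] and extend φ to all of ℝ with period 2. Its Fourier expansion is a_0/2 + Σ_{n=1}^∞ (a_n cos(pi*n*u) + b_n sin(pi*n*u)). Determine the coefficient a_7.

0

a_7 = ∫_{-1}^{1} φ(u) cos(7*pi*u) du.
φ is even and cos(7*pi*u) is even, so the integrand is even and a_7 = 2 ∫_0^{1} φ(u) cos(7*pi*u) du.
Directly, an antiderivative of (-4) cos(7*pi*u) is -4*sin(7*pi*u)/(7*pi); evaluating from 0 to 1: ∫_{0}^{1} (-4) cos(7*pi*u) du = (0) - (0) = 0.
Hence a_7 = 2·(0) = 0.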